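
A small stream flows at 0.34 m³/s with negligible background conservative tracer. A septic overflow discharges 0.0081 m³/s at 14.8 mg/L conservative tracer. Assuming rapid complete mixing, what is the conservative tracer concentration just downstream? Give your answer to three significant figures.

Flow-weighted average: C = (0.3400·0 + 0.008100·14.80) / 0.3481 = 0.1199/0.3481 = 0.3444 mg/L.

0.344 mg/L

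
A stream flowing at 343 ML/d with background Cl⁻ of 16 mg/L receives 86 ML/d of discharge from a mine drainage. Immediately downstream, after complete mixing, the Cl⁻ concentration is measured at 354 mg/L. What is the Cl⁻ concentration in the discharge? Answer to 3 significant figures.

1700 mg/L

Mass balance: 343.0·16.00 + 86.00·Cₑ = 429.0·354.0
→ Cₑ = (429.0·354.0 − 343.0·16.00) / 86.00 = 1702 mg/L.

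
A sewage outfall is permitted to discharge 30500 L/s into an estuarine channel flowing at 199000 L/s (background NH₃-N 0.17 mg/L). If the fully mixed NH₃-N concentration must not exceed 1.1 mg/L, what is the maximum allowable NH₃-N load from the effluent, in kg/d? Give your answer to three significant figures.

Mass balance at the limit: 199000·0.1700 + 30500·Cₑ = 229500·1.1 → Cₑ = 7.168 mg/L.
30500 L/s = 30.50 m³/s. Load = 30.50 m³/s × 7.168 g/m³ × 86 400 s/d = 18890 kg/d.

18900 kg/d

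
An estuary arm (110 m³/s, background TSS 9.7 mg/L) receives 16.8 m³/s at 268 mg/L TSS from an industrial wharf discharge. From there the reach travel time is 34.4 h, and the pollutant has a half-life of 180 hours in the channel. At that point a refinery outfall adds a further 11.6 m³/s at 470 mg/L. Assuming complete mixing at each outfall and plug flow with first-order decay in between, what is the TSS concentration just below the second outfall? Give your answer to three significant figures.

74.6 mg/L

Mass balance: C = (110.0·9.700 + 16.80·268.0) / 126.8 = 5569/126.8 = 43.92 mg/L; combined flow 126.8 m³/s.
Half-life 180 h → k = ln 2 / 180 = 0.003851 h⁻¹ = 0.09242 d⁻¹.
Decay over the reach: 43.92·exp(−kt) = 43.92·0.8759 = 38.47 mg/L.
At the second outfall, C = (126.8·38.47 + 11.60·470.0) / (126.8 + 11.60) = 74.64 mg/L.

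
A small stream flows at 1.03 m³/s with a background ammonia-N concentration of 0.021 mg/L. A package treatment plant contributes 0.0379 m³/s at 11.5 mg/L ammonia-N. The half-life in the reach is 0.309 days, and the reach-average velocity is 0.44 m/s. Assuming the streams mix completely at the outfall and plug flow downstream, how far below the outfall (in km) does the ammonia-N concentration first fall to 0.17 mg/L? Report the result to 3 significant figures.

15.7 km

Conservation of mass: C = (1.030·0.02100 + 0.03790·11.50) / 1.068 = 0.4575/1.068 = 0.4284 mg/L.
Half-life 0.309 d → k = ln 2 / 0.309 = 2.243 d⁻¹.
Set 0.4284·exp(−k·t) = 0.17 → t = ln(0.4284/0.17)/k = 35600 s = 9.888 h.
Distance = v·t = 0.44·35600 = 15660 m = 15.66 km.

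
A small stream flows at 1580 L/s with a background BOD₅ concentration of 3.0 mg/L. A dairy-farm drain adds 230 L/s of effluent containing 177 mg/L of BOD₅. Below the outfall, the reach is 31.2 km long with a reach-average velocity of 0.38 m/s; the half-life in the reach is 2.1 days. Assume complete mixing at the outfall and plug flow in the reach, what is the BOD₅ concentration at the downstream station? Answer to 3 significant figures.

Mixed concentration C = ΣQC/ΣQ = (1580·3.000 + 230.0·177.0) / 1810 = 45450/1810 = 25.11 mg/L.
Travel time t = 31.2·1000 / 0.38 = 82110 s = 22.81 h.
Half-life 2.1 d → k = ln 2 / 2.1 = 0.3301 d⁻¹.
Decay over the reach: 25.11·exp(−kt) = 25.11·0.7308 = 18.35 mg/L.

18.3 mg/L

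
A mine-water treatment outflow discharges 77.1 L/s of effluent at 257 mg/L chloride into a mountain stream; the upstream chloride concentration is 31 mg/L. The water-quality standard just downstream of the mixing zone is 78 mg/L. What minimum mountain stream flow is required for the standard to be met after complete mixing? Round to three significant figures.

294 L/s

Set C_mix = 78: (Q·31.00 + 77.10·257.0) / (Q + 77.10) = 78
→ Q = 77.10·(257.0 − 78)/(78 − 31.00) = 293.6 L/s.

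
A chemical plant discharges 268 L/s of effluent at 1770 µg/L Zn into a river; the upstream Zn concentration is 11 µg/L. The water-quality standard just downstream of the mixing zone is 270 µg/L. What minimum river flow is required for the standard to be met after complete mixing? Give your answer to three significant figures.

Set C_mix = 270: (Q·11.00 + 268.0·1770) / (Q + 268.0) = 270
→ Q = 268.0·(1770 − 270)/(270 − 11.00) = 1552 L/s.

1550 L/s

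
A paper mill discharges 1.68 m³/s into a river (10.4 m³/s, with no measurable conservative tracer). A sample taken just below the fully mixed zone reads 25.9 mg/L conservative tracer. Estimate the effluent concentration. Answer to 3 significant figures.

186 mg/L

Mass balance: 10.40·0 + 1.680·Cₑ = 12.08·25.90
→ Cₑ = (12.08·25.90 − 10.40·0) / 1.680 = 186.2 mg/L.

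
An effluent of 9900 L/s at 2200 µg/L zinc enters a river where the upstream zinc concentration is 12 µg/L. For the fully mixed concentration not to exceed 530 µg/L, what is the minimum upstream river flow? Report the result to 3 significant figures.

31900 L/s

Set C_mix = 530: (Q·12.00 + 9900·2200) / (Q + 9900) = 530
→ Q = 9900·(2200 − 530)/(530 − 12.00) = 31920 L/s.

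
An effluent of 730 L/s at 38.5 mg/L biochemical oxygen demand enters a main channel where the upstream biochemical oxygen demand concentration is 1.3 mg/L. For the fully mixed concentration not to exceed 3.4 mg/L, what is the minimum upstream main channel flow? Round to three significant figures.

Set C_mix = 3.4: (Q·1.300 + 730.0·38.50) / (Q + 730.0) = 3.4
→ Q = 730.0·(38.50 − 3.4)/(3.4 − 1.300) = 12200 L/s.

12200 L/s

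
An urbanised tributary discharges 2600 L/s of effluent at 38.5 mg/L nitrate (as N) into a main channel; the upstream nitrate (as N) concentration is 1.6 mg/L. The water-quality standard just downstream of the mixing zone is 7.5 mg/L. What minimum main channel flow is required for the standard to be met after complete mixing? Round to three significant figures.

Set C_mix = 7.5: (Q·1.600 + 2600·38.50) / (Q + 2600) = 7.5
→ Q = 2600·(38.50 − 7.5)/(7.5 − 1.600) = 13660 L/s.

13700 L/s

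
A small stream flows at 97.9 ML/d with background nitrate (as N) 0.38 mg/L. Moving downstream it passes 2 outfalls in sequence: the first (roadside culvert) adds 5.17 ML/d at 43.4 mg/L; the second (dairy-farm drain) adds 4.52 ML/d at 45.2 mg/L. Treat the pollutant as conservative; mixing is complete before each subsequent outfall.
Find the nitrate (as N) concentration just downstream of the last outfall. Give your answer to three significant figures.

4.33 mg/L

After outfall 1: Q = 97.90 + 5.170 = 103.1 ML/d; C = (97.90·0.3800 + 5.170·43.40)/103.1 = 2.538 mg/L.
After outfall 2: Q = 103.1 + 4.520 = 107.6 ML/d; C = (103.1·2.538 + 4.520·45.20)/107.6 = 4.330 mg/L.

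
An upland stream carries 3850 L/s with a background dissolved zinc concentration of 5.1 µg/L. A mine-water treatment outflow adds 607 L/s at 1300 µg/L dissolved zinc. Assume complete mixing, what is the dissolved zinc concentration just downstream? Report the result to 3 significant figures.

181 µg/L

Flow-weighted average: C = (3850·5.100 + 607.0·1300) / 4457 = 808700/4457 = 181.5 µg/L.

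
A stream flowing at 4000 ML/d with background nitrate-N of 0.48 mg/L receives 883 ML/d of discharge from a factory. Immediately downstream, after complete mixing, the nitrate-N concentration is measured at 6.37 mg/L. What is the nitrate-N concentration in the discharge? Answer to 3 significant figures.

33.1 mg/L

Mass balance: 4000·0.4800 + 883.0·Cₑ = 4883·6.370
→ Cₑ = (4883·6.370 − 4000·0.4800) / 883.0 = 33.05 mg/L.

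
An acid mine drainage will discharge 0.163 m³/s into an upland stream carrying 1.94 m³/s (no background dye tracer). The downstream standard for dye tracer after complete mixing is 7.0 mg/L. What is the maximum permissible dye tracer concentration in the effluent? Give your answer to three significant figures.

90.3 mg/L

At the limit, (Qr·Cr + Qe·Cₑ)/(Qr + Qe) = 7.0:
Cₑ = (2.103·7.0 − 1.940·0) / 0.1630 = 90.31 mg/L.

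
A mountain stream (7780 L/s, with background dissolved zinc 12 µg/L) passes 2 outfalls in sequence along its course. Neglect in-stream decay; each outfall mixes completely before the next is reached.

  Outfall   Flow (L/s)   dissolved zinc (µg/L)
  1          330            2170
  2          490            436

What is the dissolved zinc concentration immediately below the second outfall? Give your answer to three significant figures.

After outfall 1: Q = 7780 + 330.0 = 8110 L/s; C = (7780·12.00 + 330.0·2170)/8110 = 99.81 µg/L.
After outfall 2: Q = 8110 + 490.0 = 8600 L/s; C = (8110·99.81 + 490.0·436.0)/8600 = 119.0 µg/L.

119 µg/L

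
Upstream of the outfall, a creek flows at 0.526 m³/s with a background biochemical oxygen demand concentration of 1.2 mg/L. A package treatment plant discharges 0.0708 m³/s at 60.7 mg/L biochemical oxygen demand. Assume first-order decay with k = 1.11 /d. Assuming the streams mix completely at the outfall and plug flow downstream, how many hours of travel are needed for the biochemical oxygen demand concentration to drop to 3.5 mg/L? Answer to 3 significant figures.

18.6 h

Conservation of mass: C = (0.5260·1.200 + 0.07080·60.70) / 0.5968 = 4.929/0.5968 = 8.259 mg/L.
8.259·exp(−k·t) = 3.5 → t = ln(8.259/3.5)/k = 66820 s = 18.56 h.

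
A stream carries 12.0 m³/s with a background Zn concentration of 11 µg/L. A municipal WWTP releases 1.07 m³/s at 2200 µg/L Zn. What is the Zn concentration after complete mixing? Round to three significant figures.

190 µg/L

After mixing, C = (12.00·11.00 + 1.070·2200) / 13.07 = 2486/13.07 = 190.2 µg/L.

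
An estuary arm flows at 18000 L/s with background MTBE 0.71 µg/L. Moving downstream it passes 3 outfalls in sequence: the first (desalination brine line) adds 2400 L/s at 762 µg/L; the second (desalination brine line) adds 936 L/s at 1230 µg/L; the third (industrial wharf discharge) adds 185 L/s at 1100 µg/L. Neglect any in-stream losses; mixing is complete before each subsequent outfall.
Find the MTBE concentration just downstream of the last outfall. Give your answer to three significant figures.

After outfall 1: Q = 18000 + 2400 = 20400 L/s; C = (18000·0.7100 + 2400·762.0)/20400 = 90.27 µg/L.
After outfall 2: Q = 20400 + 936.0 = 21340 L/s; C = (20400·90.27 + 936.0·1230)/21340 = 140.3 µg/L.
After outfall 3: Q = 21340 + 185.0 = 21520 L/s; C = (21340·140.3 + 185.0·1100)/21520 = 148.5 µg/L.

149 µg/L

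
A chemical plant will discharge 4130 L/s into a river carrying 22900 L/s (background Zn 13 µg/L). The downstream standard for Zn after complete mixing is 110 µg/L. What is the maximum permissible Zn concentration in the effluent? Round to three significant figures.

At the limit, (Qr·Cr + Qe·Cₑ)/(Qr + Qe) = 110:
Cₑ = (27030·110 − 22900·13.00) / 4130 = 647.8 µg/L.

648 µg/L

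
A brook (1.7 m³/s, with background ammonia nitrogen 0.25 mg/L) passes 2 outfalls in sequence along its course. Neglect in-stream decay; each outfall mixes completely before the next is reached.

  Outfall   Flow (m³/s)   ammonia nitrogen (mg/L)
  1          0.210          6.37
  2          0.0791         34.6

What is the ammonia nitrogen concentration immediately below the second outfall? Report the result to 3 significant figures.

2.26 mg/L

After outfall 1: Q = 1.700 + 0.2100 = 1.910 m³/s; C = (1.700·0.2500 + 0.2100·6.370)/1.910 = 0.9229 mg/L.
After outfall 2: Q = 1.910 + 0.07910 = 1.989 m³/s; C = (1.910·0.9229 + 0.07910·34.60)/1.989 = 2.262 mg/L.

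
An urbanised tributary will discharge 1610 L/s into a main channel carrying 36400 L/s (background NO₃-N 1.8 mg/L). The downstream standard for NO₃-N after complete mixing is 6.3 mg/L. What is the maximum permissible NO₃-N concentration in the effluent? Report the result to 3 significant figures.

108 mg/L

At the limit, (Qr·Cr + Qe·Cₑ)/(Qr + Qe) = 6.3:
Cₑ = (38010·6.3 − 36400·1.800) / 1610 = 108.0 mg/L.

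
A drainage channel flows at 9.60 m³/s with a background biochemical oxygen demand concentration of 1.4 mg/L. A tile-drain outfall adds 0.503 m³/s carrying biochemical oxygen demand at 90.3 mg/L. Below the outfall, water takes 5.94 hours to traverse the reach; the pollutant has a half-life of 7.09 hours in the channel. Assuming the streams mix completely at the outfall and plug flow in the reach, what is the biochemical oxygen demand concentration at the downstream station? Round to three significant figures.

Mixed concentration C = ΣQC/ΣQ = (9.600·1.400 + 0.5030·90.30) / 10.10 = 58.86/10.10 = 5.826 mg/L.
Half-life 7.09 h → k = ln 2 / 7.09 = 0.09776 h⁻¹ = 2.346 d⁻¹.
Decay over the reach: 5.826·exp(−kt) = 5.826·0.5595 = 3.260 mg/L.

3.26 mg/L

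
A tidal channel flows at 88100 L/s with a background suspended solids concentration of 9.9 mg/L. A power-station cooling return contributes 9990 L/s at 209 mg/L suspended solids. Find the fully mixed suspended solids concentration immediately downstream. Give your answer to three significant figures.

30.2 mg/L

Conservation of mass: C = (88100·9.900 + 9990·209.0) / 98090 = 2960000/98090 = 30.18 mg/L.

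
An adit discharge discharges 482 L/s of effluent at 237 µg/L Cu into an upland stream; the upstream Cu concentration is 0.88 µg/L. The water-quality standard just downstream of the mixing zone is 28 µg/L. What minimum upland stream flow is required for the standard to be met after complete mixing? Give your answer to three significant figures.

3710 L/s

Set C_mix = 28: (Q·0.8800 + 482.0·237.0) / (Q + 482.0) = 28
→ Q = 482.0·(237.0 − 28)/(28 − 0.8800) = 3715 L/s.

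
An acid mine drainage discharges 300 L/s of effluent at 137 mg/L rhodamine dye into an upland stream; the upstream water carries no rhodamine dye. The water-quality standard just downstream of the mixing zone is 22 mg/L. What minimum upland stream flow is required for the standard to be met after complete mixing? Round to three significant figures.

1570 L/s

Set C_mix = 22: (Q·0 + 300.0·137.0) / (Q + 300.0) = 22
→ Q = 300.0·(137.0 − 22)/(22 − 0) = 1568 L/s.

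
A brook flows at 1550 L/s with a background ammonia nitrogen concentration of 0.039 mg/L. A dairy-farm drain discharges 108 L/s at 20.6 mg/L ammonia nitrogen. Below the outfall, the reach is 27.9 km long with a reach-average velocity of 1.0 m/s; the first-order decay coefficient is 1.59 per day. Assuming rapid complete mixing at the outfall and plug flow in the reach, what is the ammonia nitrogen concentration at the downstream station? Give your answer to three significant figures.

0.825 mg/L

After mixing, C = (1550·0.03900 + 108.0·20.60) / 1658 = 2285/1658 = 1.378 mg/L.
Travel time t = 27.9·1000 / 1.0 = 27900 s = 7.750 h.
Applying C = C₀e^(−kt): 1.378 × 0.5984 = 0.8248 mg/L.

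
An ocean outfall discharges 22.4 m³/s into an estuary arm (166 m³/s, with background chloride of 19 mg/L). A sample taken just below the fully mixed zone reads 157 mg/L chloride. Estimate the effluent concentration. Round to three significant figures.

1180 mg/L

Mass balance: 166.0·19.00 + 22.40·Cₑ = 188.4·157.0
→ Cₑ = (188.4·157.0 − 166.0·19.00) / 22.40 = 1180 mg/L.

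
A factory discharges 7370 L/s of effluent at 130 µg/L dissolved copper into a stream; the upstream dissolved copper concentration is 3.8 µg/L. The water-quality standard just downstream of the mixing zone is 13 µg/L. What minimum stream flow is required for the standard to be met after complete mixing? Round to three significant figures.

Set C_mix = 13: (Q·3.800 + 7370·130.0) / (Q + 7370) = 13
→ Q = 7370·(130.0 − 13)/(13 − 3.800) = 93730 L/s.

93700 L/s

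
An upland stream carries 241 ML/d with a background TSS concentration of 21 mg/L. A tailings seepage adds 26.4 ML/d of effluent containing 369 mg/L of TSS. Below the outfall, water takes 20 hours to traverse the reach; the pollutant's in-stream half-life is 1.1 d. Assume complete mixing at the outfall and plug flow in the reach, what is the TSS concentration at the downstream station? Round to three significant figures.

Flow-weighted average: C = (241.0·21.00 + 26.40·369.0) / 267.4 = 14800/267.4 = 55.36 mg/L.
Half-life 1.1 d → k = ln 2 / 1.1 = 0.6301 d⁻¹.
After decay, C = 55.36 × e^(−kt) = 55.36 × 0.5915 = 32.74 mg/L.

32.7 mg/L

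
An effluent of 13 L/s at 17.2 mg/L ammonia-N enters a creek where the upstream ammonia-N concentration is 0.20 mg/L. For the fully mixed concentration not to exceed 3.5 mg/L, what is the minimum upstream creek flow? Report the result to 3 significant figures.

Set C_mix = 3.5: (Q·0.2000 + 13.00·17.20) / (Q + 13.00) = 3.5
→ Q = 13.00·(17.20 − 3.5)/(3.5 − 0.2000) = 53.97 L/s.

54.0 L/s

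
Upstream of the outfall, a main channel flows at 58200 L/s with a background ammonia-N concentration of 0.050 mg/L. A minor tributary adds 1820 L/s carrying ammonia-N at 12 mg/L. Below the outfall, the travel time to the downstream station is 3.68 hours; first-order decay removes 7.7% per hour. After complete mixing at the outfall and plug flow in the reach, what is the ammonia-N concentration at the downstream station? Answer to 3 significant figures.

Mixed concentration C = ΣQC/ΣQ = (58200·0.05000 + 1820·12.00) / 60020 = 24750/60020 = 0.4124 mg/L.
7.7%/h lost → k = −ln(1 − 0.077) = 0.08013 h⁻¹.
After decay, C = 0.4124 × e^(−kt) = 0.4124 × 0.7446 = 0.3071 mg/L.

0.307 mg/L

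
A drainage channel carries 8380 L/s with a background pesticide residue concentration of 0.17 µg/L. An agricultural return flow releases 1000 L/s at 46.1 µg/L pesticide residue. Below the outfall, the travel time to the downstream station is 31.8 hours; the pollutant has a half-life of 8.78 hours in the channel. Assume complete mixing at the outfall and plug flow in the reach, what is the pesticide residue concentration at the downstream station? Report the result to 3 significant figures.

After mixing, C = (8380·0.1700 + 1000·46.10) / 9380 = 47520/9380 = 5.067 µg/L.
Half-life 8.78 h → k = ln 2 / 8.78 = 0.07895 h⁻¹ = 1.895 d⁻¹.
Applying C = C₀e^(−kt): 5.067 × 0.08123 = 0.4116 µg/L.

0.412 µg/L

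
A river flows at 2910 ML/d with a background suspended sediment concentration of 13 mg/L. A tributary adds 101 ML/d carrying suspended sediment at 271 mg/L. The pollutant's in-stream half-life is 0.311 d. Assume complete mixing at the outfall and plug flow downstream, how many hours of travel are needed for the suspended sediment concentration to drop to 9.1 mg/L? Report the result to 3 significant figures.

Flow-weighted average: C = (2910·13.00 + 101.0·271.0) / 3011 = 65200/3011 = 21.65 mg/L.
Half-life 0.311 d → k = ln 2 / 0.311 = 2.229 d⁻¹.
21.65·exp(−k·t) = 9.1 → t = ln(21.65/9.1)/k = 33610 s = 9.335 h.

9.34 h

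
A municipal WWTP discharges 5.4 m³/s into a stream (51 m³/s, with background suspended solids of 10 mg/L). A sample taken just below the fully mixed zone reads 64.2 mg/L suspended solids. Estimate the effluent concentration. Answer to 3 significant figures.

576 mg/L

Mass balance: 51.00·10.00 + 5.400·Cₑ = 56.40·64.20
→ Cₑ = (56.40·64.20 − 51.00·10.00) / 5.400 = 576.1 mg/L.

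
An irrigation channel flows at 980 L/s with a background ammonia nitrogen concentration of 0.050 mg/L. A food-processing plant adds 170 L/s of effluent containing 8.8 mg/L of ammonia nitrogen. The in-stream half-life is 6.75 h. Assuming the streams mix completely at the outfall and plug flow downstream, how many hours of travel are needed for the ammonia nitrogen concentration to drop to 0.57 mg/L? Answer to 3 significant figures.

8.35 h

Mixed concentration C = ΣQC/ΣQ = (980.0·0.05000 + 170.0·8.800) / 1150 = 1545/1150 = 1.343 mg/L.
Half-life 6.75 h → k = ln 2 / 6.75 = 0.1027 h⁻¹ = 2.465 d⁻¹.
1.343·exp(−k·t) = 0.57 → t = ln(1.343/0.57)/k = 30060 s = 8.349 h.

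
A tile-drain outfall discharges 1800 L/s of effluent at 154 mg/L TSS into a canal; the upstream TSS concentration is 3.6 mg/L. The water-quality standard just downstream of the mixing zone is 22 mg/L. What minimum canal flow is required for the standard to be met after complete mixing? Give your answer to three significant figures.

12900 L/s

Set C_mix = 22: (Q·3.600 + 1800·154.0) / (Q + 1800) = 22
→ Q = 1800·(154.0 − 22)/(22 − 3.600) = 12910 L/s.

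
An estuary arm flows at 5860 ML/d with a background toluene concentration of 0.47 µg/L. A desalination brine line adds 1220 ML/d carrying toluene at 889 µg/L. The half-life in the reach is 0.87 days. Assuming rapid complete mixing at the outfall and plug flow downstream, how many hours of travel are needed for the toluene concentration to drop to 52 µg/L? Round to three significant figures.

After mixing, C = (5860·0.4700 + 1220·889.0) / 7080 = 1087000/7080 = 153.6 µg/L.
Half-life 0.87 d → k = ln 2 / 0.87 = 0.7967 d⁻¹.
153.6·exp(−k·t) = 52 → t = ln(153.6/52)/k = 117400 s = 32.62 h.

32.6 h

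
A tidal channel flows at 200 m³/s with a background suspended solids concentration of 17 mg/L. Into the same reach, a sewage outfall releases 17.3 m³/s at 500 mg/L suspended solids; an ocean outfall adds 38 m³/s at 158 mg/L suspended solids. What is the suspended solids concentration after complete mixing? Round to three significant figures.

70.7 mg/L

Flow-weighted average: C = (200.0·17.00 + 17.30·500.0 + 38.00·158.0) / 255.3 = 18050/255.3 = 70.72 mg/L.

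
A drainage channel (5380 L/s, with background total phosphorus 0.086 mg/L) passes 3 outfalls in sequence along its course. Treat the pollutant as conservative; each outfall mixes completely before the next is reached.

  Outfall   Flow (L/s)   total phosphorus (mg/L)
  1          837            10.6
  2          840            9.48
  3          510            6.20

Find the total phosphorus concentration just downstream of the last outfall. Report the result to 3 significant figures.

After outfall 1: Q = 5380 + 837.0 = 6217 L/s; C = (5380·0.08600 + 837.0·10.60)/6217 = 1.502 mg/L.
After outfall 2: Q = 6217 + 840.0 = 7057 L/s; C = (6217·1.502 + 840.0·9.480)/7057 = 2.451 mg/L.
After outfall 3: Q = 7057 + 510.0 = 7567 L/s; C = (7057·2.451 + 510.0·6.200)/7567 = 2.704 mg/L.

2.70 mg/L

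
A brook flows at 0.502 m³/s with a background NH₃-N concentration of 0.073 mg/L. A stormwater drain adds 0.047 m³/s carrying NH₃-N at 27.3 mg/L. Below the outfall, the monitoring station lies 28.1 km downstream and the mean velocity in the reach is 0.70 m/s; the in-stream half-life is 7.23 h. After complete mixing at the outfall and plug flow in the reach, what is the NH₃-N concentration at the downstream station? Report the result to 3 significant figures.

0.825 mg/L

Flow-weighted average: C = (0.5020·0.07300 + 0.04700·27.30) / 0.5490 = 1.320/0.5490 = 2.404 mg/L.
Travel time t = 28.1·1000 / 0.70 = 40140 s = 11.15 h.
Half-life 7.23 h → k = ln 2 / 7.23 = 0.09587 h⁻¹ = 2.301 d⁻¹.
First-order decay: C = 2.404·exp(−k·t) = 2.404·0.3433 = 0.8254 mg/L.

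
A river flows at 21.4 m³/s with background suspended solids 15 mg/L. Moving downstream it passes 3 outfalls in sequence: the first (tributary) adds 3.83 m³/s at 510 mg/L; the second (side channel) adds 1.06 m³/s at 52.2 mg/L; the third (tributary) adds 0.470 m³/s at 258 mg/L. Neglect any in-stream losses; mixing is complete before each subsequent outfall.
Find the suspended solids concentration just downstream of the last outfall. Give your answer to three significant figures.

91.6 mg/L

Below outfall 1: Q → 25.23 m³/s, C = (21.40·15.00 + 3.830·510.0)/25.23 = 90.14 mg/L.
Below outfall 2: Q → 26.29 m³/s, C = (25.23·90.14 + 1.060·52.20)/26.29 = 88.61 mg/L.
Below outfall 3: Q → 26.76 m³/s, C = (26.29·88.61 + 0.4700·258.0)/26.76 = 91.59 mg/L.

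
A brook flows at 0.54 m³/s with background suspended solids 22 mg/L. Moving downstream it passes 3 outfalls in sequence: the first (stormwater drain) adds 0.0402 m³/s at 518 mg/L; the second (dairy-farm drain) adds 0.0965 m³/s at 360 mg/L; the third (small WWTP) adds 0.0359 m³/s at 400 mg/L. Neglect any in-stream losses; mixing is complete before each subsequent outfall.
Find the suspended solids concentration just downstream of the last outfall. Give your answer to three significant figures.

Outfall 1: combined Q = 0.5802 m³/s; C = (0.5400·22.00 + 0.04020·518.0)/0.5802 = 56.37 mg/L.
Outfall 2: combined Q = 0.6767 m³/s; C = (0.5802·56.37 + 0.09650·360.0)/0.6767 = 99.67 mg/L.
Outfall 3: combined Q = 0.7126 m³/s; C = (0.6767·99.67 + 0.03590·400.0)/0.7126 = 114.8 mg/L.

115 mg/L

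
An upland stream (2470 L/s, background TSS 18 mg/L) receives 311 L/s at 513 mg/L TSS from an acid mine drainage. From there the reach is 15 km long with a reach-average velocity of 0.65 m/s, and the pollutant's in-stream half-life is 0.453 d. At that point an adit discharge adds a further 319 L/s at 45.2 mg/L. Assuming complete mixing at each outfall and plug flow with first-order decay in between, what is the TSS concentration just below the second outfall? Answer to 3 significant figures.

48.4 mg/L

Conservation of mass: C = (2470·18.00 + 311.0·513.0) / 2781 = 204000/2781 = 73.36 mg/L; combined flow 2781 L/s.
Travel time t = 15·1000 / 0.65 = 23080 s = 6.410 h.
Half-life 0.453 d → k = ln 2 / 0.453 = 1.530 d⁻¹.
Decay over the reach: 73.36·exp(−kt) = 73.36·0.6645 = 48.75 mg/L.
Second outfall: C = (2781·48.75 + 319.0·45.20)/3100 = 48.38 mg/L.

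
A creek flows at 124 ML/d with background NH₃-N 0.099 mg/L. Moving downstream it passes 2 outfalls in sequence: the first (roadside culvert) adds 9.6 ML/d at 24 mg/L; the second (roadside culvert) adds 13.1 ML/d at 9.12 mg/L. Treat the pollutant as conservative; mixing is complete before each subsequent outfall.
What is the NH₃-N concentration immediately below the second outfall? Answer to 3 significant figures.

Outfall 1: combined Q = 133.6 ML/d; C = (124.0·0.09900 + 9.600·24.00)/133.6 = 1.816 mg/L.
Outfall 2: combined Q = 146.7 ML/d; C = (133.6·1.816 + 13.10·9.120)/146.7 = 2.469 mg/L.

2.47 mg/L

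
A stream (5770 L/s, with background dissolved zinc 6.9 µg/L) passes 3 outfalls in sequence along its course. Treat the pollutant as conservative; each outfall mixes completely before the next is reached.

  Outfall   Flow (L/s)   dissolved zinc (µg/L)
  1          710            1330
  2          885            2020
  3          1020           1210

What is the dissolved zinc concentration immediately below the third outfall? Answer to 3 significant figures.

478 µg/L

After outfall 1: Q = 5770 + 710.0 = 6480 L/s; C = (5770·6.900 + 710.0·1330)/6480 = 151.9 µg/L.
After outfall 2: Q = 6480 + 885.0 = 7365 L/s; C = (6480·151.9 + 885.0·2020)/7365 = 376.3 µg/L.
After outfall 3: Q = 7365 + 1020 = 8385 L/s; C = (7365·376.3 + 1020·1210)/8385 = 477.8 µg/L.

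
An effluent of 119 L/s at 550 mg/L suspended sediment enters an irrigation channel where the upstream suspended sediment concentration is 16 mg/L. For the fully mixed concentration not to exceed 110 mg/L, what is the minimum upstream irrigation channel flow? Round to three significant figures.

557 L/s

Set C_mix = 110: (Q·16.00 + 119.0·550.0) / (Q + 119.0) = 110
→ Q = 119.0·(550.0 − 110)/(110 − 16.00) = 557.0 L/s.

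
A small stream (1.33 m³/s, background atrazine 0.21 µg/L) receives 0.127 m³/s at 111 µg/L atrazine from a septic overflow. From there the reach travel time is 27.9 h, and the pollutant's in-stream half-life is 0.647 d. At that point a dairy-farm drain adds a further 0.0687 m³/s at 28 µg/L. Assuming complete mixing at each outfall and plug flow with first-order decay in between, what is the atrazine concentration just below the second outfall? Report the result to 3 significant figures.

3.97 µg/L

After mixing, C = (1.330·0.2100 + 0.1270·111.0) / 1.457 = 14.38/1.457 = 9.867 µg/L; combined flow 1.457 m³/s.
Half-life 0.647 d → k = ln 2 / 0.647 = 1.071 d⁻¹.
Decay over the reach: 9.867·exp(−kt) = 9.867·0.2878 = 2.840 µg/L.
At the second outfall, C = (1.457·2.840 + 0.06870·28.00) / (1.457 + 0.06870) = 3.973 µg/L.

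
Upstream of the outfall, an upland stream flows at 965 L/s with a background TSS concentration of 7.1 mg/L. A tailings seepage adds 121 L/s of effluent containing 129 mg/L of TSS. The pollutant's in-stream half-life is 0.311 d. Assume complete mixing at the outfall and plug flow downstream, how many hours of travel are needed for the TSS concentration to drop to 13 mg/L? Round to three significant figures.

5.00 h

Mass balance: C = (965.0·7.100 + 121.0·129.0) / 1086 = 22460/1086 = 20.68 mg/L.
Half-life 0.311 d → k = ln 2 / 0.311 = 2.229 d⁻¹.
20.68·exp(−k·t) = 13 → t = ln(20.68/13)/k = 18000 s = 5.000 h.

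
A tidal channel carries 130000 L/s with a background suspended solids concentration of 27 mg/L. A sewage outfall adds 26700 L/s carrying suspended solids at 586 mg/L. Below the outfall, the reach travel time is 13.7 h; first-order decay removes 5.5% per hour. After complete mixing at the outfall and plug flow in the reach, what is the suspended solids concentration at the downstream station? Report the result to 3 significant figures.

Mass balance: C = (130000·27.00 + 26700·586.0) / 156700 = 19160000/156700 = 122.2 mg/L.
5.5%/h lost → k = −ln(1 − 0.055) = 0.05657 h⁻¹.
First-order decay: C = 122.2·exp(−k·t) = 122.2·0.4607 = 56.32 mg/L.

56.3 mg/L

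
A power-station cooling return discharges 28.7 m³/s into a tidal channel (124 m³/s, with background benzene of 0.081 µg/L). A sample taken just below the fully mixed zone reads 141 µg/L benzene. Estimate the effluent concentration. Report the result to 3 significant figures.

750 µg/L

Mass balance: 124.0·0.08100 + 28.70·Cₑ = 152.7·141.0
→ Cₑ = (152.7·141.0 − 124.0·0.08100) / 28.70 = 749.8 µg/L.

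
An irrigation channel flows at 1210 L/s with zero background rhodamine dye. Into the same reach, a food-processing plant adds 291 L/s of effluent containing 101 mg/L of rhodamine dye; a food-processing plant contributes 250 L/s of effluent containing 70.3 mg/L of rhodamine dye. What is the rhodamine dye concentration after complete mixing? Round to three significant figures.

26.8 mg/L

After mixing, C = (1210·0 + 291.0·101.0 + 250.0·70.30) / 1751 = 46970/1751 = 26.82 mg/L.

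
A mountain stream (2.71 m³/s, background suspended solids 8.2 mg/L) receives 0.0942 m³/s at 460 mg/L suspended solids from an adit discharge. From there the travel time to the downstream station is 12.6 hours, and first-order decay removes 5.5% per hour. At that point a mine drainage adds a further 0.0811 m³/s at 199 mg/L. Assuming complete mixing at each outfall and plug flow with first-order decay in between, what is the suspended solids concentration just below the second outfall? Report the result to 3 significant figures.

After mixing, C = (2.710·8.200 + 0.09420·460.0) / 2.804 = 65.55/2.804 = 23.38 mg/L; combined flow 2.804 m³/s.
5.5%/h lost → k = −ln(1 − 0.055) = 0.05657 h⁻¹.
Decay over the reach: 23.38·exp(−kt) = 23.38·0.4903 = 11.46 mg/L.
At the second outfall, C = (2.804·11.46 + 0.08110·199.0) / (2.804 + 0.08110) = 16.73 mg/L.

16.7 mg/L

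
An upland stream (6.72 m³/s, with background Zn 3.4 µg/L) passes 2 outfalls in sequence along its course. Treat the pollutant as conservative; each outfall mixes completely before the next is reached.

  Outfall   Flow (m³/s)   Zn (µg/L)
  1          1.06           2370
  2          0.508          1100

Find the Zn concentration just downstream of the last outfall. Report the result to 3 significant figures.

373 µg/L

Below outfall 1: Q → 7.780 m³/s, C = (6.720·3.400 + 1.060·2370)/7.780 = 325.8 µg/L.
Below outfall 2: Q → 8.288 m³/s, C = (7.780·325.8 + 0.5080·1100)/8.288 = 373.3 µg/L.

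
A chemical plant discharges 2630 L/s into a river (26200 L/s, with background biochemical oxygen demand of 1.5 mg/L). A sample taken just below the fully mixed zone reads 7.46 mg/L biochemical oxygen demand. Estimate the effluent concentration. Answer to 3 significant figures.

66.8 mg/L

Mass balance: 26200·1.500 + 2630·Cₑ = 28830·7.460
→ Cₑ = (28830·7.460 − 26200·1.500) / 2630 = 66.83 mg/L.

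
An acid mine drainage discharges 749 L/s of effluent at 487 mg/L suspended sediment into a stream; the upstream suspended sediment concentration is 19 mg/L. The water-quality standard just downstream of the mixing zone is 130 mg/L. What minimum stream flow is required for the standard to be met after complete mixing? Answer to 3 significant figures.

Set C_mix = 130: (Q·19.00 + 749.0·487.0) / (Q + 749.0) = 130
→ Q = 749.0·(487.0 − 130)/(130 − 19.00) = 2409 L/s.

2410 L/s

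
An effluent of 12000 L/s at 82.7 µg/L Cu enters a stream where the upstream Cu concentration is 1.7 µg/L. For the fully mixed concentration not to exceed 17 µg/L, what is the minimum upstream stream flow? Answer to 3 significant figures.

51500 L/s

Set C_mix = 17: (Q·1.700 + 12000·82.70) / (Q + 12000) = 17
→ Q = 12000·(82.70 − 17)/(17 − 1.700) = 51530 L/s.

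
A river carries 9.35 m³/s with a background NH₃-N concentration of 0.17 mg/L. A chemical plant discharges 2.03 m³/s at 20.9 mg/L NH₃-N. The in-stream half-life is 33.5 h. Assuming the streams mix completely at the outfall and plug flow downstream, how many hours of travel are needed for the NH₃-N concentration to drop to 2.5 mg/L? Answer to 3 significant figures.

Mass balance: C = (9.350·0.1700 + 2.030·20.90) / 11.38 = 44.02/11.38 = 3.868 mg/L.
Half-life 33.5 h → k = ln 2 / 33.5 = 0.02069 h⁻¹ = 0.4966 d⁻¹.
3.868·exp(−k·t) = 2.5 → t = ln(3.868/2.5)/k = 75930 s = 21.09 h.

21.1 h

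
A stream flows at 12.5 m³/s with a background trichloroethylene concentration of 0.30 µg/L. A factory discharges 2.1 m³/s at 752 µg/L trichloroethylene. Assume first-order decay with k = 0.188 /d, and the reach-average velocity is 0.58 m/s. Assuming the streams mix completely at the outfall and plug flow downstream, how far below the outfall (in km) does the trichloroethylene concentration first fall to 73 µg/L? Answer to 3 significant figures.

105 km

Flow-weighted average: C = (12.50·0.3000 + 2.100·752.0) / 14.60 = 1583/14.60 = 108.4 µg/L.
Set 108.4·exp(−k·t) = 73 → t = ln(108.4/73)/k = 181800 s = 50.50 h.
Distance = v·t = 0.58·181800 = 105400 m = 105.4 km.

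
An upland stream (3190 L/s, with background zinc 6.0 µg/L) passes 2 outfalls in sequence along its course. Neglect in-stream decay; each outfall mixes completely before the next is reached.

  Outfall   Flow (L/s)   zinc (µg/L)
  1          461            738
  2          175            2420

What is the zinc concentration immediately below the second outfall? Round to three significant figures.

After outfall 1: Q = 3190 + 461.0 = 3651 L/s; C = (3190·6.000 + 461.0·738.0)/3651 = 98.43 µg/L.
After outfall 2: Q = 3651 + 175.0 = 3826 L/s; C = (3651·98.43 + 175.0·2420)/3826 = 204.6 µg/L.

205 µg/L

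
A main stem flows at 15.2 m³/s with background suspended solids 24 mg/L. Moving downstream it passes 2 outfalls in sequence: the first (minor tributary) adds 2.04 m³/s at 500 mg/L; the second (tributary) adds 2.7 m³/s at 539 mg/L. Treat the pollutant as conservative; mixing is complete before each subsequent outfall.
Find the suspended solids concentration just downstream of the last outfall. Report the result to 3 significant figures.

142 mg/L

After outfall 1: Q = 15.20 + 2.040 = 17.24 m³/s; C = (15.20·24.00 + 2.040·500.0)/17.24 = 80.32 mg/L.
After outfall 2: Q = 17.24 + 2.700 = 19.94 m³/s; C = (17.24·80.32 + 2.700·539.0)/19.94 = 142.4 mg/L.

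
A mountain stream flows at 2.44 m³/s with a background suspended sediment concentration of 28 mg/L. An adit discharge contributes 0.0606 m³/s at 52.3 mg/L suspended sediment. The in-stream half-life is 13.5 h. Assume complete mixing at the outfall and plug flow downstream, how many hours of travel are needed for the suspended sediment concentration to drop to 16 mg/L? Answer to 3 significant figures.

11.3 h

Conservation of mass: C = (2.440·28.00 + 0.06060·52.30) / 2.501 = 71.49/2.501 = 28.59 mg/L.
Half-life 13.5 h → k = ln 2 / 13.5 = 0.05134 h⁻¹ = 1.232 d⁻¹.
28.59·exp(−k·t) = 16 → t = ln(28.59/16)/k = 40700 s = 11.30 h.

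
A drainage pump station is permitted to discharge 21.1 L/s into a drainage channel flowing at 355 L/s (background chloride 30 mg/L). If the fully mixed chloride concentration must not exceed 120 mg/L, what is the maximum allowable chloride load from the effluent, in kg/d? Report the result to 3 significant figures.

Mass balance at the limit: 355.0·30.00 + 21.10·Cₑ = 376.1·120 → Cₑ = 1634 mg/L.
21.10 L/s = 0.02110 m³/s. Load = 0.02110 m³/s × 1634 g/m³ × 86 400 s/d = 2979 kg/d.

2980 kg/d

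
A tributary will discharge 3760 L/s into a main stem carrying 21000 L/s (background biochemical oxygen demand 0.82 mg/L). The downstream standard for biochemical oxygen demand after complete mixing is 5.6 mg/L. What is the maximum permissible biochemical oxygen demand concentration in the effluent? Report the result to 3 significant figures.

32.3 mg/L

At the limit, (Qr·Cr + Qe·Cₑ)/(Qr + Qe) = 5.6:
Cₑ = (24760·5.6 − 21000·0.8200) / 3760 = 32.30 mg/L.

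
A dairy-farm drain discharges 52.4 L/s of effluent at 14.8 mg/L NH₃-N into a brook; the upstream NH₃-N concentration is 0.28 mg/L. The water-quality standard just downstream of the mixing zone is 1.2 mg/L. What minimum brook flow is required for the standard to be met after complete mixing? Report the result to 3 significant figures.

Set C_mix = 1.2: (Q·0.2800 + 52.40·14.80) / (Q + 52.40) = 1.2
→ Q = 52.40·(14.80 − 1.2)/(1.2 − 0.2800) = 774.6 L/s.

775 L/s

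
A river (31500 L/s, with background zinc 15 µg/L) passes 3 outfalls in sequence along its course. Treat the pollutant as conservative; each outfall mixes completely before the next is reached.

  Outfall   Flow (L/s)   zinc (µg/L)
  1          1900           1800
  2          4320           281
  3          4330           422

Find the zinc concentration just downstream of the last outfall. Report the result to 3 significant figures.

After outfall 1: Q = 31500 + 1900 = 33400 L/s; C = (31500·15.00 + 1900·1800)/33400 = 116.5 µg/L.
After outfall 2: Q = 33400 + 4320 = 37720 L/s; C = (33400·116.5 + 4320·281.0)/37720 = 135.4 µg/L.
After outfall 3: Q = 37720 + 4330 = 42050 L/s; C = (37720·135.4 + 4330·422.0)/42050 = 164.9 µg/L.

165 µg/L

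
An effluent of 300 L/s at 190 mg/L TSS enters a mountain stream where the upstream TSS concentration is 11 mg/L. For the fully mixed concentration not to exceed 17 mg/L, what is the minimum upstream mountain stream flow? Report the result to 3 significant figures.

Set C_mix = 17: (Q·11.00 + 300.0·190.0) / (Q + 300.0) = 17
→ Q = 300.0·(190.0 − 17)/(17 − 11.00) = 8650 L/s.

8650 L/s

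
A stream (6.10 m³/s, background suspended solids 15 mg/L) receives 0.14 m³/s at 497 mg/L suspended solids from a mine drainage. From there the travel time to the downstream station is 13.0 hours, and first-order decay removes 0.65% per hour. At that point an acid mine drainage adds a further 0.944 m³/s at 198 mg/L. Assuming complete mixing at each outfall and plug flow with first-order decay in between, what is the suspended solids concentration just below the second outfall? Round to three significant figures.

46.6 mg/L

Flow-weighted average: C = (6.100·15.00 + 0.1400·497.0) / 6.240 = 161.1/6.240 = 25.81 mg/L; combined flow 6.240 m³/s.
0.65%/h lost → k = −ln(1 − 0.0065) = 0.006521 h⁻¹.
After decay, C = 25.81 × e^(−kt) = 25.81 × 0.9187 = 23.72 mg/L.
At the second outfall, C = (6.240·23.72 + 0.9440·198.0) / (6.240 + 0.9440) = 46.62 mg/L.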